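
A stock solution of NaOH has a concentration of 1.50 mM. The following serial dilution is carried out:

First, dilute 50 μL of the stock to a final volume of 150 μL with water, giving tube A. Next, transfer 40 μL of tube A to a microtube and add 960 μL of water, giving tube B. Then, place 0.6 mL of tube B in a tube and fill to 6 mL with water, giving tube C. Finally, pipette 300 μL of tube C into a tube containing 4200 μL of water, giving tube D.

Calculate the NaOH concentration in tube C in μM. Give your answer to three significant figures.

2.00 μM

Step 1: 50 μL brought to 150 μL → factor 150/50 = 3
Step 2: 40 μL + 960 μL = 1000 μL total → factor 1000/40 = 25
Step 3: 0.6 mL brought to 6 mL → factor 6/0.6 = 10
Dilution factor through tube C = 3 × 25 × 10 = 750
[tube C] = 1.50 mM / 750 = 0.002000 mM = 2.00 μM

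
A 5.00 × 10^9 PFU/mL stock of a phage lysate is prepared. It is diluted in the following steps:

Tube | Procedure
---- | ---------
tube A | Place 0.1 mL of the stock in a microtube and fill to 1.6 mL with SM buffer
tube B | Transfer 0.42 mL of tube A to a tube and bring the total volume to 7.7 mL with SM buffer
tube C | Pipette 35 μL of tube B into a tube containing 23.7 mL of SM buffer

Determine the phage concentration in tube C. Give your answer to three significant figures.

2.51 × 10^4 PFU/mL

Step 1: 0.1 mL brought to 1.6 mL → factor 1.6/0.1 = 16
Step 2: 0.42 mL brought to 7.7 mL → factor 7.7/0.42 = 18.333
Step 3: 35 μL + 23.7 mL = 23735 μL total → factor 23735/35 = 678.14
Overall dilution factor = 16 × 18.333 × 678.14 = 1.9892 × 10^5
Final = 5.00 × 10^9 PFU/mL / 1.9892 × 10^5 = 2.51 × 10^4 PFU/mL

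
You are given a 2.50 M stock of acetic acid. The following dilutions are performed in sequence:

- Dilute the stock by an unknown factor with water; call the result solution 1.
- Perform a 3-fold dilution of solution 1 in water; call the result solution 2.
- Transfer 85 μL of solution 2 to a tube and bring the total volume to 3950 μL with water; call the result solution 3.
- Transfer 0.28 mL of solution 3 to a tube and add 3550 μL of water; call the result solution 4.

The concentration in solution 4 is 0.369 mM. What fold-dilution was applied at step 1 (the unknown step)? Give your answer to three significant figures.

3.55-fold

Step 1: unknown factor x
Step 2: 3-fold → factor 3
Step 3: 85 μL brought to 3950 μL → factor 3950/85 = 46.471
Step 4: 0.28 mL + 3550 μL = 3.83 mL total → factor 3.83/0.28 = 13.679
Product of known-step factors = 1907
Overall factor = 2.50 M / (0.369 mM) = 6775.1
x = 6775.1 / 1907 = 3.55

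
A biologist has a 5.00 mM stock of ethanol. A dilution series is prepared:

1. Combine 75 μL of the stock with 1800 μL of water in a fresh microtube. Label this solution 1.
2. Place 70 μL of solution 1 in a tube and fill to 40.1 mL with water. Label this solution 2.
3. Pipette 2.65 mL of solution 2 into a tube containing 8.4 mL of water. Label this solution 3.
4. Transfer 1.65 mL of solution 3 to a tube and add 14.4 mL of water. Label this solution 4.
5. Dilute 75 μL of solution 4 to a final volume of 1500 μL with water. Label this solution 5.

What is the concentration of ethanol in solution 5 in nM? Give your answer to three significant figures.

Step 1: 75 μL + 1800 μL = 1875 μL total → factor 1875/75 = 25
Step 2: 70 μL brought to 40.1 mL → factor 40100/70 = 572.86
Step 3: 2.65 mL + 8.4 mL = 11.05 mL total → factor 11.05/2.65 = 4.1698
Step 4: 1.65 mL + 14.4 mL = 16.05 mL total → factor 16.05/1.65 = 9.7273
Step 5: 75 μL brought to 1500 μL → factor 1500/75 = 20
Overall dilution factor = 25 × 572.86 × 4.1698 × 9.7273 × 20 = 1.1618 × 10^7
Final = 5.00 mM / 1.1618 × 10^7 = 4.304 × 10^-7 mM = 0.430 nM

0.430 nM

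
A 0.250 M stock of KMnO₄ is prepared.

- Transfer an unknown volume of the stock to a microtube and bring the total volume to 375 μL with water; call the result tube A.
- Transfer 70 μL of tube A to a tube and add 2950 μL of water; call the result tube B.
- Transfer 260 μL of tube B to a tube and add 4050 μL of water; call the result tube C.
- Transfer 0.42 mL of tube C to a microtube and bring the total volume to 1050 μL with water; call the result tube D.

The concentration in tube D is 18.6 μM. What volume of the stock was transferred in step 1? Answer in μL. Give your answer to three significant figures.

49.9 μL

Step 1: v brought to 375 μL → factor = 375 μL/v
Step 2: 70 μL + 2950 μL = 3020 μL total → factor 3020/70 = 43.143
Step 3: 260 μL + 4050 μL = 4310 μL total → factor 4310/260 = 16.577
Step 4: 0.42 mL brought to 1050 μL → factor 1.05/0.42 = 2.5
Product of known-step factors = 1787.9
Overall factor = 0.250 M / (18.6 μM) = 13441
Step-1 factor = 13441 / 1787.9 = 7.5175
v = 375 μL / 7.5175 = 49.9 μL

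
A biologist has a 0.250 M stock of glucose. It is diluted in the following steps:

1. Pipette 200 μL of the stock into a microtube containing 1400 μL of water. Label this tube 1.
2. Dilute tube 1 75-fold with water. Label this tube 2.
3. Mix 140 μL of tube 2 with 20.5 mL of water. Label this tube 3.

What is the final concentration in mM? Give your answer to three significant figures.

Step 1: 200 μL + 1400 μL = 1600 μL total → factor 1600/200 = 8
Step 2: 75-fold → factor 75
Step 3: 140 μL + 20.5 mL = 20640 μL total → factor 20640/140 = 147.43
Overall dilution factor = 8 × 75 × 147.43 = 88457
Final = 0.250 M / 88457 = 2.826 × 10^-6 M = 0.00283 mM

0.00283 mM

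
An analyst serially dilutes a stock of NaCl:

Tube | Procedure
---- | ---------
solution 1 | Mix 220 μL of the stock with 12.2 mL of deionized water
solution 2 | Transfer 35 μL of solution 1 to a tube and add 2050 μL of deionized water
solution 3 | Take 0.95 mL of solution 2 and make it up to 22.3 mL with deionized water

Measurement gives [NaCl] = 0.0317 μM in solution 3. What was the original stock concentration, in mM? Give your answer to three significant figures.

Step 1: 220 μL + 12.2 mL = 12420 μL total → factor 12420/220 = 56.455
Step 2: 35 μL + 2050 μL = 2085 μL total → factor 2085/35 = 59.571
Step 3: 0.95 mL brought to 22.3 mL → factor 22.3/0.95 = 23.474
Overall dilution factor = 56.455 × 59.571 × 23.474 = 78944
Stock = 0.0317 μM × 78944 = 2503 μM = 2.50 mM

2.50 mM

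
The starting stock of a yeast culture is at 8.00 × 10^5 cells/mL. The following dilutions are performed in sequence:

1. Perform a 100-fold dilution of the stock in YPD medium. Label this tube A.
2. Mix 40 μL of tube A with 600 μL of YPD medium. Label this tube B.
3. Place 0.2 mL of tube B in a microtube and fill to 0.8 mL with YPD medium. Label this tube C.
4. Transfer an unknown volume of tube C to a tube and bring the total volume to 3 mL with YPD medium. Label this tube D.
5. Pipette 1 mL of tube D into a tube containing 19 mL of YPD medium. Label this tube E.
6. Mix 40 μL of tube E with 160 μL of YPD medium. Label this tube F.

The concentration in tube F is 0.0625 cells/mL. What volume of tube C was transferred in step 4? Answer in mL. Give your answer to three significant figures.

Step 1: 100-fold → factor 100
Step 2: 40 μL + 600 μL = 640 μL total → factor 640/40 = 16
Step 3: 0.2 mL brought to 0.8 mL → factor 0.8/0.2 = 4
Step 4: v brought to 3 mL → factor = 3 mL/v
Step 5: 1 mL + 19 mL = 20 mL total → factor 20/1 = 20
Step 6: 40 μL + 160 μL = 200 μL total → factor 200/40 = 5
Product of known-step factors = 6.4 × 10^5
Overall factor = 8.00 × 10^5 cells/mL / (0.0625 cells/mL) = 1.28 × 10^7
Step-4 factor = 1.28 × 10^7 / 6.4 × 10^5 = 20
v = 3 mL / 20 = 0.150 mL

0.150 mL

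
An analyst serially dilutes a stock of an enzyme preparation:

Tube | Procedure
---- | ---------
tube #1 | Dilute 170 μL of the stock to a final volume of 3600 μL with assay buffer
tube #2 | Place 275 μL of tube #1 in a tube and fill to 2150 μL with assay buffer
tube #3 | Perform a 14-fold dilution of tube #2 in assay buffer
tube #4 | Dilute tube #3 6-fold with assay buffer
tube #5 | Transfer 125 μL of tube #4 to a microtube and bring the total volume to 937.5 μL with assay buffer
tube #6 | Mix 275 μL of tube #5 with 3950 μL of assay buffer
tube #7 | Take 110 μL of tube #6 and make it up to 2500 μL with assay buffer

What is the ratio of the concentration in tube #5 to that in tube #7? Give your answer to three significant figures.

349

Step 1: 170 μL brought to 3600 μL → factor 3600/170 = 21.176
Step 2: 275 μL brought to 2150 μL → factor 2150/275 = 7.8182
Step 3: 14-fold → factor 14
Step 4: 6-fold → factor 6
Step 5: 125 μL brought to 937.5 μL → factor 937.5/125 = 7.5
Step 6: 275 μL + 3950 μL = 4225 μL total → factor 4225/275 = 15.364
Step 7: 110 μL brought to 2500 μL → factor 2500/110 = 22.727
Dilution factor to tube #5 = 1.043 × 10^5; to tube #7 = 3.642 × 10^7
[tube #5]/[tube #7] = (factor to tube #7)/(factor to tube #5) = 3.642 × 10^7/1.043 × 10^5 = 349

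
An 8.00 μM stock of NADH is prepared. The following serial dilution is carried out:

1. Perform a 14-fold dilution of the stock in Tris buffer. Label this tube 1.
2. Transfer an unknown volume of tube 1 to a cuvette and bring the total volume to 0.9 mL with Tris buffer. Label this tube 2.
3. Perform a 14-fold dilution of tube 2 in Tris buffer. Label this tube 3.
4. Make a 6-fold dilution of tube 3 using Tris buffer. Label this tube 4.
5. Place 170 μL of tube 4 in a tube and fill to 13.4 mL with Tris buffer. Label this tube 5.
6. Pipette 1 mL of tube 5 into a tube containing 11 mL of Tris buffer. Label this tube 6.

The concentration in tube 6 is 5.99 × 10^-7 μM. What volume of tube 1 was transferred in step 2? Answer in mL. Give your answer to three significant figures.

0.0750 mL

Step 1: 14-fold → factor 14
Step 2: v brought to 0.9 mL → factor = 0.9 mL/v
Step 3: 14-fold → factor 14
Step 4: 6-fold → factor 6
Step 5: 170 μL brought to 13.4 mL → factor 13400/170 = 78.824
Step 6: 1 mL + 11 mL = 12 mL total → factor 12/1 = 12
Product of known-step factors = 1.1124 × 10^6
Overall factor = 8.00 μM / (5.99 × 10^-7 μM) = 1.3356 × 10^7
Step-2 factor = 1.3356 × 10^7 / 1.1124 × 10^6 = 12.007
v = 0.9 mL / 12.007 = 0.0750 mL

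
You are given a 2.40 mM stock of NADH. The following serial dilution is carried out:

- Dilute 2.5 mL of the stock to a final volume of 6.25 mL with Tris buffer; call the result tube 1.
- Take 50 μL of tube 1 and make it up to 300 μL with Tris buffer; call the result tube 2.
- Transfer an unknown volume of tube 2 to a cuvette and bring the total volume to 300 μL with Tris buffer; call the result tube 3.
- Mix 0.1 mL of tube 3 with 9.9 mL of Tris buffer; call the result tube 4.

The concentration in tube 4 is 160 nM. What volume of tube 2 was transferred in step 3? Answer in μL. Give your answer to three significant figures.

30.0 μL

Step 1: 2.5 mL brought to 6.25 mL → factor 6.25/2.5 = 2.5
Step 2: 50 μL brought to 300 μL → factor 300/50 = 6
Step 3: v brought to 300 μL → factor = 300 μL/v
Step 4: 0.1 mL + 9.9 mL = 10 mL total → factor 10/0.1 = 100
Product of known-step factors = 1500
Overall factor = 2.40 mM / (160 nM) = 15000
Step-3 factor = 15000 / 1500 = 10
v = 300 μL / 10 = 30.0 μL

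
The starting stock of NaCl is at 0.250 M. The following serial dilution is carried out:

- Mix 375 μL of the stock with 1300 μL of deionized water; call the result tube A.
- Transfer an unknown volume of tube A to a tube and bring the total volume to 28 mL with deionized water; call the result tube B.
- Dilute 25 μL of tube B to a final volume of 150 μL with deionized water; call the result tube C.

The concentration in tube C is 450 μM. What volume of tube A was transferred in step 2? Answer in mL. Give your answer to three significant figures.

Step 1: 375 μL + 1300 μL = 1675 μL total → factor 1675/375 = 4.4667
Step 2: v brought to 28 mL → factor = 28 mL/v
Step 3: 25 μL brought to 150 μL → factor 150/25 = 6
Product of known-step factors = 26.8
Overall factor = 0.250 M / (450 μM) = 555.56
Step-2 factor = 555.56 / 26.8 = 20.73
v = 28 mL / 20.73 = 1.35 mL

1.35 mL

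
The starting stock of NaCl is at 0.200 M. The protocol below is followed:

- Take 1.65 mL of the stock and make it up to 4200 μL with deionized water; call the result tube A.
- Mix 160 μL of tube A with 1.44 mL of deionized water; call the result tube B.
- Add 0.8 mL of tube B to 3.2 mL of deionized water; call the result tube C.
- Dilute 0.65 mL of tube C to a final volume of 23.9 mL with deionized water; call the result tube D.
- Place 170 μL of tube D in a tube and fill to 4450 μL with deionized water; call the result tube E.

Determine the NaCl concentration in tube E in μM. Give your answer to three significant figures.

Step 1: 1.65 mL brought to 4200 μL → factor 4.2/1.65 = 2.5455
Step 2: 160 μL + 1.44 mL = 1600 μL total → factor 1600/160 = 10
Step 3: 0.8 mL + 3.2 mL = 4 mL total → factor 4/0.8 = 5
Step 4: 0.65 mL brought to 23.9 mL → factor 23.9/0.65 = 36.769
Step 5: 170 μL brought to 4450 μL → factor 4450/170 = 26.176
Overall dilution factor = 2.5455 × 10 × 5 × 36.769 × 26.176 = 1.225 × 10^5
Final = 0.200 M / 1.225 × 10^5 = 1.633 × 10^-6 M = 1.63 μM

1.63 μM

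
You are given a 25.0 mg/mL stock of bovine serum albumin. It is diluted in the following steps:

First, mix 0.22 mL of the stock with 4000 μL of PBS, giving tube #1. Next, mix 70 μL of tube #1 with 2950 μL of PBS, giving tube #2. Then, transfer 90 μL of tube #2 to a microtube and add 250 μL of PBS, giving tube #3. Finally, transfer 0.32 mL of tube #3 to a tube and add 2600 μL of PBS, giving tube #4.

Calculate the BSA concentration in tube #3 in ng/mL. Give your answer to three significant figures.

8.00 × 10^3 ng/mL

Step 1: 0.22 mL + 4000 μL = 4.22 mL total → factor 4.22/0.22 = 19.182
Step 2: 70 μL + 2950 μL = 3020 μL total → factor 3020/70 = 43.143
Step 3: 90 μL + 250 μL = 340 μL total → factor 340/90 = 3.7778
Dilution factor through tube #3 = 19.182 × 43.143 × 3.7778 = 3126.3
[tube #3] = 25.0 mg/mL / 3126.3 = 0.007997 mg/mL = 8.00 × 10^3 ng/mL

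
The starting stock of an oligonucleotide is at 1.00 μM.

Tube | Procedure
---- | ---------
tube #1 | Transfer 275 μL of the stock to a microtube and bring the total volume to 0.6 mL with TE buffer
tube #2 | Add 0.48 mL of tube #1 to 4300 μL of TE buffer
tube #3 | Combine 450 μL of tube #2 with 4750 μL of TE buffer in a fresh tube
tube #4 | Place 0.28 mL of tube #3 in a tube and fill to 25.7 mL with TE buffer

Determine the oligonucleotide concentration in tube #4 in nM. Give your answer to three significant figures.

Step 1: 275 μL brought to 0.6 mL → factor 600/275 = 2.1818
Step 2: 0.48 mL + 4300 μL = 4.78 mL total → factor 4.78/0.48 = 9.9583
Step 3: 450 μL + 4750 μL = 5200 μL total → factor 5200/450 = 11.556
Step 4: 0.28 mL brought to 25.7 mL → factor 25.7/0.28 = 91.786
Overall dilution factor = 2.1818 × 9.9583 × 11.556 × 91.786 = 23045
Final = 1.00 μM / 23045 = 4.339 × 10^-5 μM = 0.0434 nM

0.0434 nM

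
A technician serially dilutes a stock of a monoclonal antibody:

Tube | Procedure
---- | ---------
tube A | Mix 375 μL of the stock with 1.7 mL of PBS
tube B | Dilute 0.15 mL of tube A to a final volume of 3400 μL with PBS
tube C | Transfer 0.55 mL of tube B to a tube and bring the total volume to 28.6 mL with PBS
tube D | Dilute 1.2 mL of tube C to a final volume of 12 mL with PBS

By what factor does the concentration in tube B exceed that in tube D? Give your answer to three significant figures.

Step 1: 375 μL + 1.7 mL = 2075 μL total → factor 2075/375 = 5.5333
Step 2: 0.15 mL brought to 3400 μL → factor 3.4/0.15 = 22.667
Step 3: 0.55 mL brought to 28.6 mL → factor 28.6/0.55 = 52
Step 4: 1.2 mL brought to 12 mL → factor 12/1.2 = 10
Dilution factor to tube B = 125.42; to tube D = 65220
[tube B]/[tube D] = (factor to tube D)/(factor to tube B) = 65220/125.42 = 520

520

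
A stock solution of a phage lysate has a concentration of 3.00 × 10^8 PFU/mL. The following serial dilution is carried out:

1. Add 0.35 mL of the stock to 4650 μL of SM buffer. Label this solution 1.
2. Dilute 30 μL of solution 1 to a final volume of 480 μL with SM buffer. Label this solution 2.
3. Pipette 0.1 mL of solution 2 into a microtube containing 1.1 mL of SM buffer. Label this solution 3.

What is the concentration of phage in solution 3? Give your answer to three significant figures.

1.09 × 10^5 PFU/mL

Step 1: 0.35 mL + 4650 μL = 5 mL total → factor 5/0.35 = 14.286
Step 2: 30 μL brought to 480 μL → factor 480/30 = 16
Step 3: 0.1 mL + 1.1 mL = 1.2 mL total → factor 1.2/0.1 = 12
Overall dilution factor = 14.286 × 16 × 12 = 2742.9
Final = 3.00 × 10^8 PFU/mL / 2742.9 = 1.09 × 10^5 PFU/mL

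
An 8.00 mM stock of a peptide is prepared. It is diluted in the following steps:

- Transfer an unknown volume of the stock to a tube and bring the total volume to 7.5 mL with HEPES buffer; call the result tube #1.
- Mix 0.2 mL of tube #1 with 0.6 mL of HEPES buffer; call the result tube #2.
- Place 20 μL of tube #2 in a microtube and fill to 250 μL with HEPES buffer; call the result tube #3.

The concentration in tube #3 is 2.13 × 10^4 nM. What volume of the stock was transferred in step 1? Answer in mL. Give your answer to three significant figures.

0.998 mL

Step 1: v brought to 7.5 mL → factor = 7.5 mL/v
Step 2: 0.2 mL + 0.6 mL = 0.8 mL total → factor 0.8/0.2 = 4
Step 3: 20 μL brought to 250 μL → factor 250/20 = 12.5
Product of known-step factors = 50
Overall factor = 8.00 mM / (2.13 × 10^4 nM) = 375.59
Step-1 factor = 375.59 / 50 = 7.5117
v = 7.5 mL / 7.5117 = 0.998 mL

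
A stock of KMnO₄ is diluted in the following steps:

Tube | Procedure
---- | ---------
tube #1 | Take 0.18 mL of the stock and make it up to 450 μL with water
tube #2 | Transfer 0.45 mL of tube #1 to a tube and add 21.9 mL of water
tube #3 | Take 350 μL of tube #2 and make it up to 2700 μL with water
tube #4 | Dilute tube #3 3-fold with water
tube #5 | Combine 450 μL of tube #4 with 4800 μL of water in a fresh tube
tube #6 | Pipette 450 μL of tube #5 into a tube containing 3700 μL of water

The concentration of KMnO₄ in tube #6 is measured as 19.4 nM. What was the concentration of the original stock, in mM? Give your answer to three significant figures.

6.00 mM

Step 1: 0.18 mL brought to 450 μL → factor 0.45/0.18 = 2.5
Step 2: 0.45 mL + 21.9 mL = 22.35 mL total → factor 22.35/0.45 = 49.667
Step 3: 350 μL brought to 2700 μL → factor 2700/350 = 7.7143
Step 4: 3-fold → factor 3
Step 5: 450 μL + 4800 μL = 5250 μL total → factor 5250/450 = 11.667
Step 6: 450 μL + 3700 μL = 4150 μL total → factor 4150/450 = 9.2222
Overall dilution factor = 2.5 × 49.667 × 7.7143 × 3 × 11.667 × 9.2222 = 3.0918 × 10^5
Stock = 19.4 nM × 3.0918 × 10^5 = 5.998 × 10^6 nM = 6.00 mM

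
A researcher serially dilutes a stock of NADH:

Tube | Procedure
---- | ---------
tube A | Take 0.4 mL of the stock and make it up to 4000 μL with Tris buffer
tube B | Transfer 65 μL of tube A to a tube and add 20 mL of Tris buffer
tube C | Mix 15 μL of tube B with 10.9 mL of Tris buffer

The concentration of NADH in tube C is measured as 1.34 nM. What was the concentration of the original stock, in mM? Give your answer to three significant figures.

3.01 mM

Step 1: 0.4 mL brought to 4000 μL → factor 4/0.4 = 10
Step 2: 65 μL + 20 mL = 20065 μL total → factor 20065/65 = 308.69
Step 3: 15 μL + 10.9 mL = 10915 μL total → factor 10915/15 = 727.67
Overall dilution factor = 10 × 308.69 × 727.67 = 2.2463 × 10^6
Stock = 1.34 nM × 2.2463 × 10^6 = 3.010 × 10^6 nM = 3.01 mM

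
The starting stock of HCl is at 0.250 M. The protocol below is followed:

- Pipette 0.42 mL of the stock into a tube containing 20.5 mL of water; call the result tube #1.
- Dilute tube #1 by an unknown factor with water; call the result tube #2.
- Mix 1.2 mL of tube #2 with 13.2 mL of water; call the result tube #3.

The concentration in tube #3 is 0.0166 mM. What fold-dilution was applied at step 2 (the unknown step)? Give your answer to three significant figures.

Step 1: 0.42 mL + 20.5 mL = 20.92 mL total → factor 20.92/0.42 = 49.81
Step 2: unknown factor x
Step 3: 1.2 mL + 13.2 mL = 14.4 mL total → factor 14.4/1.2 = 12
Product of known-step factors = 597.71
Overall factor = 0.250 M / (0.0166 mM) = 15060
x = 15060 / 597.71 = 25.2

25.2-fold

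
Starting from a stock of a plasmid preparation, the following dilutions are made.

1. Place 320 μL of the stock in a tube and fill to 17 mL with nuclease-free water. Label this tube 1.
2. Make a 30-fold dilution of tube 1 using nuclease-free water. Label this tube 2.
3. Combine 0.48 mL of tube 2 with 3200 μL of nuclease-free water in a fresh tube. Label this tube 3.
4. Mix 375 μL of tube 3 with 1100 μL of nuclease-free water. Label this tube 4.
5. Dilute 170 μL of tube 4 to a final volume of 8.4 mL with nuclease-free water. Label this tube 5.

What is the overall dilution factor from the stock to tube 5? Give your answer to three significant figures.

Step 1: 320 μL brought to 17 mL → factor 17000/320 = 53.125
Step 2: 30-fold → factor 30
Step 3: 0.48 mL + 3200 μL = 3.68 mL total → factor 3.68/0.48 = 7.6667
Step 4: 375 μL + 1100 μL = 1475 μL total → factor 1475/375 = 3.9333
Step 5: 170 μL brought to 8.4 mL → factor 8400/170 = 49.412
Overall dilution factor = 53.125 × 30 × 7.6667 × 3.9333 × 49.412 = 2.3748 × 10^6

2.37 × 10^6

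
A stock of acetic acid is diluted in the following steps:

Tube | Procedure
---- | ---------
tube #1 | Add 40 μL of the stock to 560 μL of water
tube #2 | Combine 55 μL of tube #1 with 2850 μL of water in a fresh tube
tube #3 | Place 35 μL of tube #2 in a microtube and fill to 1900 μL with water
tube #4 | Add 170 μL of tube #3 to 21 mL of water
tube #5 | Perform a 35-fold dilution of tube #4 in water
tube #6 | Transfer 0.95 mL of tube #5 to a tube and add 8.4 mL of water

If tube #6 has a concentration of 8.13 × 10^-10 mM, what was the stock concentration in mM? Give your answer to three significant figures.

Step 1: 40 μL + 560 μL = 600 μL total → factor 600/40 = 15
Step 2: 55 μL + 2850 μL = 2905 μL total → factor 2905/55 = 52.818
Step 3: 35 μL brought to 1900 μL → factor 1900/35 = 54.286
Step 4: 170 μL + 21 mL = 21170 μL total → factor 21170/170 = 124.53
Step 5: 35-fold → factor 35
Step 6: 0.95 mL + 8.4 mL = 9.35 mL total → factor 9.35/0.95 = 9.8421
Overall dilution factor = 15 × 52.818 × 54.286 × 124.53 × 35 × 9.8421 = 1.845 × 10^9
Stock = 8.13 × 10^-10 mM × 1.845 × 10^9 = 1.50 mM

1.50 mM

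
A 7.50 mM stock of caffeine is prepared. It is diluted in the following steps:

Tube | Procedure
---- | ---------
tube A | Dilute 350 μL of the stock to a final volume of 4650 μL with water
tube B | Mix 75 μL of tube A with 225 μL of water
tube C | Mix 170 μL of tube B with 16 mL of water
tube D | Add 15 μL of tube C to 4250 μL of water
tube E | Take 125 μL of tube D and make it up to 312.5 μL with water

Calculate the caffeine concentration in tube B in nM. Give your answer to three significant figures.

Step 1: 350 μL brought to 4650 μL → factor 4650/350 = 13.286
Step 2: 75 μL + 225 μL = 300 μL total → factor 300/75 = 4
Dilution factor through tube B = 13.286 × 4 = 53.143
[tube B] = 7.50 mM / 53.143 = 0.1411 mM = 1.41 × 10^5 nM

1.41 × 10^5 nM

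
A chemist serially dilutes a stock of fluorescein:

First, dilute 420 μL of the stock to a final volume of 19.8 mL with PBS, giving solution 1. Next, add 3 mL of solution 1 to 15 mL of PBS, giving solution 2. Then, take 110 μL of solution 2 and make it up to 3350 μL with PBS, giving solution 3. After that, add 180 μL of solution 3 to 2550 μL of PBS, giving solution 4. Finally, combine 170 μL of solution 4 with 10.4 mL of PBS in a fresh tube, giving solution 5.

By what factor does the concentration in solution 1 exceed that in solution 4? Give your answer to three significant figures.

2.77 × 10^3

Step 1: 420 μL brought to 19.8 mL → factor 19800/420 = 47.143
Step 2: 3 mL + 15 mL = 18 mL total → factor 18/3 = 6
Step 3: 110 μL brought to 3350 μL → factor 3350/110 = 30.455
Step 4: 180 μL + 2550 μL = 2730 μL total → factor 2730/180 = 15.167
Dilution factor to solution 1 = 47.143; to solution 4 = 1.3065 × 10^5
[solution 1]/[solution 4] = (factor to solution 4)/(factor to solution 1) = 1.3065 × 10^5/47.143 = 2.77 × 10^3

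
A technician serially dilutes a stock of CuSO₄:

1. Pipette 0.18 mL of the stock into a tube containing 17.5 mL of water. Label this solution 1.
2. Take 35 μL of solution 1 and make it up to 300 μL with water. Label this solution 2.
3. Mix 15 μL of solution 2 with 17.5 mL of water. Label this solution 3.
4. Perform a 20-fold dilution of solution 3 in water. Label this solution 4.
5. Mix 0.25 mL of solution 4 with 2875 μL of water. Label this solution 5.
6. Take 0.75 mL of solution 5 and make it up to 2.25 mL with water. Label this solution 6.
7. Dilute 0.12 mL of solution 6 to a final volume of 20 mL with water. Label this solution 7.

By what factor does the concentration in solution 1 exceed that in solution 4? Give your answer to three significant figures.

Step 1: 0.18 mL + 17.5 mL = 17.68 mL total → factor 17.68/0.18 = 98.222
Step 2: 35 μL brought to 300 μL → factor 300/35 = 8.5714
Step 3: 15 μL + 17.5 mL = 17515 μL total → factor 17515/15 = 1167.7
Step 4: 20-fold → factor 20
Dilution factor to solution 1 = 98.222; to solution 4 = 1.9661 × 10^7
[solution 1]/[solution 4] = (factor to solution 4)/(factor to solution 1) = 1.9661 × 10^7/98.222 = 2.00 × 10^5

2.00 × 10^5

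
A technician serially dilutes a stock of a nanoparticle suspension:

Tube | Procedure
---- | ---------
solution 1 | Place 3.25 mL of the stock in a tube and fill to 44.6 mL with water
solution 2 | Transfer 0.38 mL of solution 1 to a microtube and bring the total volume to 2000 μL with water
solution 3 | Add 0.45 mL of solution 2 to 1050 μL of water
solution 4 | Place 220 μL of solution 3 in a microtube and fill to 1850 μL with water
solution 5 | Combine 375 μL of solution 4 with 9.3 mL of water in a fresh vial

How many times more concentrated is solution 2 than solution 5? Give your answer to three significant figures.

723

Step 1: 3.25 mL brought to 44.6 mL → factor 44.6/3.25 = 13.723
Step 2: 0.38 mL brought to 2000 μL → factor 2/0.38 = 5.2632
Step 3: 0.45 mL + 1050 μL = 1.5 mL total → factor 1.5/0.45 = 3.3333
Step 4: 220 μL brought to 1850 μL → factor 1850/220 = 8.4091
Step 5: 375 μL + 9.3 mL = 9675 μL total → factor 9675/375 = 25.8
Dilution factor to solution 2 = 72.227; to solution 5 = 52233
[solution 2]/[solution 5] = (factor to solution 5)/(factor to solution 2) = 52233/72.227 = 723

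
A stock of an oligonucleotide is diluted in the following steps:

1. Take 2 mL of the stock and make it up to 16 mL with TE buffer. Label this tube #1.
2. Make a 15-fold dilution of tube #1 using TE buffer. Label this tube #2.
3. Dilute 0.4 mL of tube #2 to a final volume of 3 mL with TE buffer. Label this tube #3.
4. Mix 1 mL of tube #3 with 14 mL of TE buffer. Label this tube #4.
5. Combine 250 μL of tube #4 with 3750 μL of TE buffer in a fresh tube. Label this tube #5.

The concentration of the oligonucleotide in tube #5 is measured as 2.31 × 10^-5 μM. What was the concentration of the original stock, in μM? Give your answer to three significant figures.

4.99 μM

Step 1: 2 mL brought to 16 mL → factor 16/2 = 8
Step 2: 15-fold → factor 15
Step 3: 0.4 mL brought to 3 mL → factor 3/0.4 = 7.5
Step 4: 1 mL + 14 mL = 15 mL total → factor 15/1 = 15
Step 5: 250 μL + 3750 μL = 4000 μL total → factor 4000/250 = 16
Overall dilution factor = 8 × 15 × 7.5 × 15 × 16 = 2.16 × 10^5
Stock = 2.31 × 10^-5 μM × 2.16 × 10^5 = 4.99 μM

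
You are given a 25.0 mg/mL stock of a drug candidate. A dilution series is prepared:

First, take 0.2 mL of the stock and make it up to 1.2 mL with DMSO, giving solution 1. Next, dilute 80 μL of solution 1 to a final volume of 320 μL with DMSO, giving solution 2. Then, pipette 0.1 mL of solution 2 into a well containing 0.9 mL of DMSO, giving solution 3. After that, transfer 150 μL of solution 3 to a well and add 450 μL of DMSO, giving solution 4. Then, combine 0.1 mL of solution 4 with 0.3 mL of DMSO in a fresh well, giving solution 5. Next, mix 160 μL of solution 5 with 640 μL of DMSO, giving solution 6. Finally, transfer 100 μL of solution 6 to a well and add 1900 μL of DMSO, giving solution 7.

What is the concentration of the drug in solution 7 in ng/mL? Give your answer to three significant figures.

65.1 ng/mL

Step 1: 0.2 mL brought to 1.2 mL → factor 1.2/0.2 = 6
Step 2: 80 μL brought to 320 μL → factor 320/80 = 4
Step 3: 0.1 mL + 0.9 mL = 1 mL total → factor 1/0.1 = 10
Step 4: 150 μL + 450 μL = 600 μL total → factor 600/150 = 4
Step 5: 0.1 mL + 0.3 mL = 0.4 mL total → factor 0.4/0.1 = 4
Step 6: 160 μL + 640 μL = 800 μL total → factor 800/160 = 5
Step 7: 100 μL + 1900 μL = 2000 μL total → factor 2000/100 = 20
Overall dilution factor = 6 × 4 × 10 × 4 × 4 × 5 × 20 = 3.84 × 10^5
Final = 25.0 mg/mL / 3.84 × 10^5 = 6.510 × 10^-5 mg/mL = 65.1 ng/mL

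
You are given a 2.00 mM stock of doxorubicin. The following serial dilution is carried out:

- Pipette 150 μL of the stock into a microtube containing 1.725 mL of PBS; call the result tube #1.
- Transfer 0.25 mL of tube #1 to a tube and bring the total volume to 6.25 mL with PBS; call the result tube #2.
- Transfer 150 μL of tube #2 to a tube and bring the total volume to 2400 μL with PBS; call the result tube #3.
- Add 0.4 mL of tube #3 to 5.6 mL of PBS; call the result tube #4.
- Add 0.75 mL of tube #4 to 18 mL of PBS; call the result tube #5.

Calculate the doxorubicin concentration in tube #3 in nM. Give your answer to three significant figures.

Step 1: 150 μL + 1.725 mL = 1875 μL total → factor 1875/150 = 12.5
Step 2: 0.25 mL brought to 6.25 mL → factor 6.25/0.25 = 25
Step 3: 150 μL brought to 2400 μL → factor 2400/150 = 16
Dilution factor through tube #3 = 12.5 × 25 × 16 = 5000
[tube #3] = 2.00 mM / 5000 = 0.0004000 mM = 400 nM

400 nM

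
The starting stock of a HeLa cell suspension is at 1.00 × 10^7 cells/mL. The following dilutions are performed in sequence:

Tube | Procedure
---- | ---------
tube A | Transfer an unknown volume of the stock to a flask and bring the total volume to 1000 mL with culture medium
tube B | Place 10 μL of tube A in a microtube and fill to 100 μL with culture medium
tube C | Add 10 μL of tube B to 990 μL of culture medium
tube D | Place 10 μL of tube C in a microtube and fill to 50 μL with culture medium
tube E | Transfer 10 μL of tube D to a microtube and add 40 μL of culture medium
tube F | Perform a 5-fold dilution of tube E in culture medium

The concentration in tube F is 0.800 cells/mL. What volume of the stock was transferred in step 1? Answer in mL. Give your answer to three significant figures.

10.0 mL

Step 1: v brought to 1000 mL → factor = 1000 mL/v
Step 2: 10 μL brought to 100 μL → factor 100/10 = 10
Step 3: 10 μL + 990 μL = 1000 μL total → factor 1000/10 = 100
Step 4: 10 μL brought to 50 μL → factor 50/10 = 5
Step 5: 10 μL + 40 μL = 50 μL total → factor 50/10 = 5
Step 6: 5-fold → factor 5
Product of known-step factors = 1.25 × 10^5
Overall factor = 1.00 × 10^7 cells/mL / (0.800 cells/mL) = 1.25 × 10^7
Step-1 factor = 1.25 × 10^7 / 1.25 × 10^5 = 100
v = 1000 mL / 100 = 10.0 mL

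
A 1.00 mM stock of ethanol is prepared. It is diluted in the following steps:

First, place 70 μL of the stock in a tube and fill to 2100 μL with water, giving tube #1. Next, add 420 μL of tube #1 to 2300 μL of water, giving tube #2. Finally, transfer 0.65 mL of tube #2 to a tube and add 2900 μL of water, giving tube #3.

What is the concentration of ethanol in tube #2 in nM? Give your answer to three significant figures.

5.15 × 10^3 nM

Step 1: 70 μL brought to 2100 μL → factor 2100/70 = 30
Step 2: 420 μL + 2300 μL = 2720 μL total → factor 2720/420 = 6.4762
Dilution factor through tube #2 = 30 × 6.4762 = 194.29
[tube #2] = 1.00 mM / 194.29 = 0.005147 mM = 5.15 × 10^3 nM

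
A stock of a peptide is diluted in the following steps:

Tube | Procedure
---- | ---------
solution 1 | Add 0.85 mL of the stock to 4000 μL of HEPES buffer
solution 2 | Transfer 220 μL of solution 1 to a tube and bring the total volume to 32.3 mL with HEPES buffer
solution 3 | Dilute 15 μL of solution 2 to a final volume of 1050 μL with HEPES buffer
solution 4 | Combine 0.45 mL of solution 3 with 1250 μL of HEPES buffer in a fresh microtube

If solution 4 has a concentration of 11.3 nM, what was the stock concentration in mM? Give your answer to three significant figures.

Step 1: 0.85 mL + 4000 μL = 4.85 mL total → factor 4.85/0.85 = 5.7059
Step 2: 220 μL brought to 32.3 mL → factor 32300/220 = 146.82
Step 3: 15 μL brought to 1050 μL → factor 1050/15 = 70
Step 4: 0.45 mL + 1250 μL = 1.7 mL total → factor 1.7/0.45 = 3.7778
Overall dilution factor = 5.7059 × 146.82 × 70 × 3.7778 = 2.2153 × 10^5
Stock = 11.3 nM × 2.2153 × 10^5 = 2.503 × 10^6 nM = 2.50 mM

2.50 mM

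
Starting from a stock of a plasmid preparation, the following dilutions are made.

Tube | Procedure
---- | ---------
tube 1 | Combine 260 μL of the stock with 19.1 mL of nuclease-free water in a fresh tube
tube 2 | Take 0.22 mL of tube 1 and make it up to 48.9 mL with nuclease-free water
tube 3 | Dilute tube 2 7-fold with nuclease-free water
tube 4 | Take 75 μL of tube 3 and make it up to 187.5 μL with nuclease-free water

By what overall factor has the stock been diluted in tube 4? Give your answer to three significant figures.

2.90 × 10^5

Step 1: 260 μL + 19.1 mL = 19360 μL total → factor 19360/260 = 74.462
Step 2: 0.22 mL brought to 48.9 mL → factor 48.9/0.22 = 222.27
Step 3: 7-fold → factor 7
Step 4: 75 μL brought to 187.5 μL → factor 187.5/75 = 2.5
Overall dilution factor = 74.462 × 222.27 × 7 × 2.5 = 2.8964 × 10^5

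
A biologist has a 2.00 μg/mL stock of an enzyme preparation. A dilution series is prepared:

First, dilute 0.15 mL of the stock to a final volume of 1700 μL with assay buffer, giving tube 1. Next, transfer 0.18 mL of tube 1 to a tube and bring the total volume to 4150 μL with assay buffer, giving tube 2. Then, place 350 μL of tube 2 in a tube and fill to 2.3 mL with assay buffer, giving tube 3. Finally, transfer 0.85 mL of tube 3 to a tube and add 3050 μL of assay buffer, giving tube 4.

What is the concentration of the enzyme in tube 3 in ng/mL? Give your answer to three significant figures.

1.16 ng/mL

Step 1: 0.15 mL brought to 1700 μL → factor 1.7/0.15 = 11.333
Step 2: 0.18 mL brought to 4150 μL → factor 4.15/0.18 = 23.056
Step 3: 350 μL brought to 2.3 mL → factor 2300/350 = 6.5714
Dilution factor through tube 3 = 11.333 × 23.056 × 6.5714 = 1717.1
[tube 3] = 2.00 μg/mL / 1717.1 = 0.001165 μg/mL = 1.16 ng/mL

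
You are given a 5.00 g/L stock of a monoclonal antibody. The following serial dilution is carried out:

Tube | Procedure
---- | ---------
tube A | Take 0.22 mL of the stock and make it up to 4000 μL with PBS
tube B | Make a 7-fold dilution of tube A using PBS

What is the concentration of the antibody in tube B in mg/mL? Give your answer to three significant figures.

Step 1: 0.22 mL brought to 4000 μL → factor 4/0.22 = 18.182
Step 2: 7-fold → factor 7
Overall dilution factor = 18.182 × 7 = 127.27
Final = 5.00 g/L / 127.27 = 0.03929 g/L = 0.0393 mg/mL

0.0393 mg/mL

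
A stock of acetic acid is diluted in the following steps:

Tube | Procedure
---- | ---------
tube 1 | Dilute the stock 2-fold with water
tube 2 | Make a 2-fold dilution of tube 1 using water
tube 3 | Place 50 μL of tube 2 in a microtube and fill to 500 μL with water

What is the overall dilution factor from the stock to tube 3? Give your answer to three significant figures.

Step 1: 2-fold → factor 2
Step 2: 2-fold → factor 2
Step 3: 50 μL brought to 500 μL → factor 500/50 = 10
Overall dilution factor = 2 × 2 × 10 = 40

40.0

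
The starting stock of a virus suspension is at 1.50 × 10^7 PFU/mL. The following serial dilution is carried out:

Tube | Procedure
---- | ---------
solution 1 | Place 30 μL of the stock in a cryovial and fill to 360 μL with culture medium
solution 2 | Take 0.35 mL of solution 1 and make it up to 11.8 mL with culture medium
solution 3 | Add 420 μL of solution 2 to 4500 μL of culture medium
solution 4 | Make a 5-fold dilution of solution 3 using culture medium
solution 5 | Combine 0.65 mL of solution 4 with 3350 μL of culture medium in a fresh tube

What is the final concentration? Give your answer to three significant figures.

103 PFU/mL

Step 1: 30 μL brought to 360 μL → factor 360/30 = 12
Step 2: 0.35 mL brought to 11.8 mL → factor 11.8/0.35 = 33.714
Step 3: 420 μL + 4500 μL = 4920 μL total → factor 4920/420 = 11.714
Step 4: 5-fold → factor 5
Step 5: 0.65 mL + 3350 μL = 4 mL total → factor 4/0.65 = 6.1538
Overall dilution factor = 12 × 33.714 × 11.714 × 5 × 6.1538 = 1.4582 × 10^5
Final = 1.50 × 10^7 PFU/mL / 1.4582 × 10^5 = 103 PFU/mL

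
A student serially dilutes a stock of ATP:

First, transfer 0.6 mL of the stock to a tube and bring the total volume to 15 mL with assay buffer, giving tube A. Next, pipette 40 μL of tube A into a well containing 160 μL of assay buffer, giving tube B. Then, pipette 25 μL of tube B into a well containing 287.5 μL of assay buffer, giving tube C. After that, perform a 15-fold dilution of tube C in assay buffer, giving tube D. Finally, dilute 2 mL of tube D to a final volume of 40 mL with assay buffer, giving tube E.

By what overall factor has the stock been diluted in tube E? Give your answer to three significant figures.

4.69 × 10^5

Step 1: 0.6 mL brought to 15 mL → factor 15/0.6 = 25
Step 2: 40 μL + 160 μL = 200 μL total → factor 200/40 = 5
Step 3: 25 μL + 287.5 μL = 312.5 μL total → factor 312.5/25 = 12.5
Step 4: 15-fold → factor 15
Step 5: 2 mL brought to 40 mL → factor 40/2 = 20
Overall dilution factor = 25 × 5 × 12.5 × 15 × 20 = 4.6875 × 10^5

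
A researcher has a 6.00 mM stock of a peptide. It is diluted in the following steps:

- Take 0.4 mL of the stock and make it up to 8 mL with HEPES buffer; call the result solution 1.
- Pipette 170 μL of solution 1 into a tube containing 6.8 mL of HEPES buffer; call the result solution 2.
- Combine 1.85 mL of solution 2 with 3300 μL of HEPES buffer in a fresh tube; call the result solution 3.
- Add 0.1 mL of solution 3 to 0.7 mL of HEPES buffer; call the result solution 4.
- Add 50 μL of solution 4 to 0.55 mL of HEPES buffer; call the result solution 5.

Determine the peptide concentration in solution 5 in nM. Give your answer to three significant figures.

27.4 nM

Step 1: 0.4 mL brought to 8 mL → factor 8/0.4 = 20
Step 2: 170 μL + 6.8 mL = 6970 μL total → factor 6970/170 = 41
Step 3: 1.85 mL + 3300 μL = 5.15 mL total → factor 5.15/1.85 = 2.7838
Step 4: 0.1 mL + 0.7 mL = 0.8 mL total → factor 0.8/0.1 = 8
Step 5: 50 μL + 0.55 mL = 600 μL total → factor 600/50 = 12
Overall dilution factor = 20 × 41 × 2.7838 × 8 × 12 = 2.1914 × 10^5
Final = 6.00 mM / 2.1914 × 10^5 = 2.738 × 10^-5 mM = 27.4 nM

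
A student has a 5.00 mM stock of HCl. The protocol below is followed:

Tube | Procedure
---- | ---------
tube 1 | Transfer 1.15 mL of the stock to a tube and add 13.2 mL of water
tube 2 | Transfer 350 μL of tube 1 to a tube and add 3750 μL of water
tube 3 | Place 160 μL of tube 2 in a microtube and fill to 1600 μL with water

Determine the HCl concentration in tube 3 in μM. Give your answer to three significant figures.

3.42 μM

Step 1: 1.15 mL + 13.2 mL = 14.35 mL total → factor 14.35/1.15 = 12.478
Step 2: 350 μL + 3750 μL = 4100 μL total → factor 4100/350 = 11.714
Step 3: 160 μL brought to 1600 μL → factor 1600/160 = 10
Overall dilution factor = 12.478 × 11.714 × 10 = 1461.7
Final = 5.00 mM / 1461.7 = 0.003421 mM = 3.42 μM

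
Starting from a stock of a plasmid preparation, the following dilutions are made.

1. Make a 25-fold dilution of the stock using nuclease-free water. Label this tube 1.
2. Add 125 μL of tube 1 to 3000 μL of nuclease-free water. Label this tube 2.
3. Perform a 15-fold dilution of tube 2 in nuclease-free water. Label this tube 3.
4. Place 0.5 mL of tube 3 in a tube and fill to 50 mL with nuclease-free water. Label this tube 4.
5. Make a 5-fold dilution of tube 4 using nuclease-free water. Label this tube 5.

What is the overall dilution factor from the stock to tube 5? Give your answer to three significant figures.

4.69 × 10^6

Step 1: 25-fold → factor 25
Step 2: 125 μL + 3000 μL = 3125 μL total → factor 3125/125 = 25
Step 3: 15-fold → factor 15
Step 4: 0.5 mL brought to 50 mL → factor 50/0.5 = 100
Step 5: 5-fold → factor 5
Overall dilution factor = 25 × 25 × 15 × 100 × 5 = 4.6875 × 10^6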